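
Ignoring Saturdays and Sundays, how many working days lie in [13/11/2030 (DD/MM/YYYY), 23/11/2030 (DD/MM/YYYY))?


Start: 2030-11-13 (Wednesday)
End (exclusive): 2030-11-23 (Saturday)
Total calendar days: 10
Full weeks: 10 // 7 = 1 -> 5 weekdays
Remaining 3 days starting on Wednesday:
  Wed(w), Thu(w), Fri(w) -> 3 weekdays
Total business days: 5 + 3 = 8

8


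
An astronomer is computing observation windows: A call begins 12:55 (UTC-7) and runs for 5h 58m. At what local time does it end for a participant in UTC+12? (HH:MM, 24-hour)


Start: 12:55 in UTC-7
Step 1 - add duration:
  minutes: 55 + 58 = 113 (carry 1h)
  hours: 12 + 5 + 1 = 18
  end in UTC-7: 18:53
Step 2 - convert UTC-7 -> UTC+12:
  offset difference: 12 - (-7) = 19 hours
  18 + (19) = 37 -> mod 24 = 13
Result: 13:53 in UTC+12

13:53


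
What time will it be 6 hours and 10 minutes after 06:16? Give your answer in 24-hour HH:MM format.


Start time: 06:16
Adding: 6 hours 10 minutes
Minutes: 16 + 10 = 26
Hours: 6 + 6 + 0 = 12
Result: 12:26

12:26


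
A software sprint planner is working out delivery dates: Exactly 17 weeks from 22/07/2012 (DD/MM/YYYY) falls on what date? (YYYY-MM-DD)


Start: 2012-07-22
Weeks to add: 17
Convert to days: 17 x 7 = 119 days
Add 119 days to 2012-07-22
Result: 2012-11-18

2012-11-18


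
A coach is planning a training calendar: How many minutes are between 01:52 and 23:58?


Start time: 01:52 = 112 minutes from midnight
End time: 23:58 = 1438 minutes from midnight
Difference: 1438 - 112 = 1326 minutes
That is 22 hours and 6 minutes

1326


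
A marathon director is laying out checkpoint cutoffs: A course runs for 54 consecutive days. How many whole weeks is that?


Total days: 54
Days per week: 7
Division: 54 / 7 = 7 remainder 5
Complete weeks: 7
Remaining days: 5

7


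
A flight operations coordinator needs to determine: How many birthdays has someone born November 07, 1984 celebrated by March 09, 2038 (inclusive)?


Birth: 1984-11-07
Reference: 2038-03-09
Year difference: 2038 - 1984 = 54
Has birthday (11-07) occurred by 03-09? No
Birthday not yet reached this year -> subtract 1
Age in full years: 53

53


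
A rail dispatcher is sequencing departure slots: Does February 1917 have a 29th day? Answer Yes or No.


Year: 1917
Divisible by 4? 1917 / 4 = 479.25 -> No
Not divisible by 4, so NOT a leap year

No


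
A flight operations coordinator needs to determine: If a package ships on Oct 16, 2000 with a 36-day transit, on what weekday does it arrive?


Start: 2000-10-16 (Monday)
Step 1 - find target date: add 36 days
  2000-10-16 + 36 days = 2000-11-21
Step 2 - day of week:
  36 mod 7 = 1
  Monday + 1 days -> Tuesday
Result: Tuesday (2000-11-21)

Tuesday


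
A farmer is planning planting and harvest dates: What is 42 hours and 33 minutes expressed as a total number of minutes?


Hours: 42
Minutes: 33
Convert hours to minutes: 42 x 60 = 2520
Add remaining minutes: 2520 + 33 = 2553

2553


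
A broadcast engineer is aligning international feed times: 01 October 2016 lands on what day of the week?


Date: 2016-10-01
January 1, 2016 is a Friday
Day of year: 275
Offset from Jan 1: 274 days
274 mod 7 = 1
Result: Saturday

Saturday


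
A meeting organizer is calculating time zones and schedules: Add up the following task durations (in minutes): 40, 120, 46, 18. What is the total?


Durations: 40, 120, 46, 18
Running sum: 40
+ 120 = 160
+ 46 = 206
+ 18 = 224
Total duration: 224 minutes
That is 3 hours and 44 minutes

224


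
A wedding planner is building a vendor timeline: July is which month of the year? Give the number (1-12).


Calendar month order:
6. June
7. July <--
8. August
July is month number 7

7


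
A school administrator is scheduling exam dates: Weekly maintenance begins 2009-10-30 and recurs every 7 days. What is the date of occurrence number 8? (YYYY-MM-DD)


First occurrence: 2009-10-30 (occurrence 1)
Each occurrence is 7 days after the previous.
Occurrence 8 is 7 weeks after the first.
7 weeks = 49 days
2009-10-30 + 49 days = 2009-12-18

2009-12-18


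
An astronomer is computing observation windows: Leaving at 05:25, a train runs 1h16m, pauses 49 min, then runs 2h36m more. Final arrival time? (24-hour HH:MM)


Depart: 05:25
Leg 1: +76 min -> 06:41
Layover: +49 min -> 07:30
Leg 2: +156 min -> 10:06
Total travel: 281 minutes = 4h 41m
Arrival: 10:06

10:06


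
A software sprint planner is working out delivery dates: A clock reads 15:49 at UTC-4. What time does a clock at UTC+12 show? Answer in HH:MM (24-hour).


Local time: 15:49 at UTC-4 (offset -4h)
Target zone: UTC+12 (offset 12h)
Difference: 12 - (-4) = 16 hours
Calculation: 15 + (16) = 31
Wraparound: (31) mod 24 = 7
Result: 07:49

07:49


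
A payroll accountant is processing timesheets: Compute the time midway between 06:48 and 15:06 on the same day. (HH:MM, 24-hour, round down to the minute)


Start time: 06:48 = 408 minutes from midnight
End time: 15:06 = 906 minutes from midnight
Sum: 408 + 906 = 1314
Midpoint: 1314 / 2 = 657 minutes
Convert: 657 / 60 = 10 hours, 57 minutes
Result: 10:57

10:57


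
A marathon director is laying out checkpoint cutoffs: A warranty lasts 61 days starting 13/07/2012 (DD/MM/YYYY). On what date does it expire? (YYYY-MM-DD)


Start: 2012-07-13
Adding 61 days
Days remaining in July: 18
After July: 43 days still to add
August 2012: 31 days, 12 remaining
September 2012 has 30 days, need 12
Result: 2012-09-12

2012-09-12


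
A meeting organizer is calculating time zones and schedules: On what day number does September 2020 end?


Month: September
Year: 2020
September is a 30-day month
Total: 30 days

30


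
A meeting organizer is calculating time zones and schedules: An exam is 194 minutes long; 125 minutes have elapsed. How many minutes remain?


Total budget: 194 minutes
Time used: 125 minutes
Remaining: 194 - 125 = 69 minutes
Percent used: 64.4%
Percent remaining: 35.6%

69


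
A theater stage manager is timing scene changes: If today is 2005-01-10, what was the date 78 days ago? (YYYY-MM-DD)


Start: 2005-01-10
Subtracting 78 days
Days already passed in January: 10
After going back through January: 68 more days to subtract
December 2004: 31 days, 37 remaining
November 2004: 30 days, 7 remaining
October 2004 has 31 days, need 7
Result: 2004-10-24

2004-10-24


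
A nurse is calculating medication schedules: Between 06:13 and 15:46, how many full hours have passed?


Start: 06:13
End: 15:46
Hour difference: 15 - 6 = 9 hours
Minute difference: 46 - 13 = 33 minutes
Total minutes: 573
Complete hours: 573 / 60 = 9 (remainder 33)

9


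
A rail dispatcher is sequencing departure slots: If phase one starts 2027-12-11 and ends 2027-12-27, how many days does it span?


Start date: 2027-12-11
End date: 2027-12-27
Dec 2027: +16 days
Total: 16 days

16


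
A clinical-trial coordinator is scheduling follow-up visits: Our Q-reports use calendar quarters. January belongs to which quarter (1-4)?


Month: January (month 1)
Q1: January-March (months 1-3)
Q2: April-June (months 4-6)
Q3: July-September (months 7-9)
Q4: October-December (months 10-12)
Month 1 falls in Q1

1


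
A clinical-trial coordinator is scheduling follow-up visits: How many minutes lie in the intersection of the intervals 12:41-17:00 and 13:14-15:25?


Interval A: [761, 1020] minutes from midnight
Interval B: [794, 925] minutes from midnight
Overlap start = max(761, 794) = 794
Overlap end = min(1020, 925) = 925
Overlap = 925 - 794 = 131 minutes

131


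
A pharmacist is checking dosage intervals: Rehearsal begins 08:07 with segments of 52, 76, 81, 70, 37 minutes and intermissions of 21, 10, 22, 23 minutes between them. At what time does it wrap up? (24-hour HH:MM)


Start: 08:07 = 487 min from midnight
  after task 1 (52 min): 08:59
  after break (21 min): 09:20
  after task 2 (76 min): 10:36
  after break (10 min): 10:46
  after task 3 (81 min): 12:07
  after break (22 min): 12:29
  after task 4 (70 min): 13:39
  after break (23 min): 14:02
  after task 5 (37 min): 14:39
Total elapsed: 392 minutes
End time: 14:39

14:39


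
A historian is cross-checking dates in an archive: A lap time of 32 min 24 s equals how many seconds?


Minutes: 32
Seconds: 24
Convert minutes to seconds: 32 x 60 = 1920
Add remaining seconds: 1920 + 24 = 1944

1944


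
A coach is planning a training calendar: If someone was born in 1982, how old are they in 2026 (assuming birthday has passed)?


Birth year: 1982
Current year: 2026
Age = current year - birth year
Age = 2026 - 1982 = 44

44


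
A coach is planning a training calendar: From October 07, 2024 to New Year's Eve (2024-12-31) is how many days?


Start: October 07, 2024
End: December 31, 2024
Days left in October: 24
November: 30
December: 31
Sum of remaining months: 61
Total: 24 + 61 = 85

85


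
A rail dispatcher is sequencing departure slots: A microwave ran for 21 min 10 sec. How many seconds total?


Minutes: 21
Extra seconds: 10
Seconds per minute: 60
Minutes to seconds: 21 x 60 = 1260
Total: 1260 + 10 = 1270

1270


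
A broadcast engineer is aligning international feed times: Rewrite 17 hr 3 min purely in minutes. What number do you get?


Hours: 17
Extra minutes: 3
Minutes per hour: 60
Hours to minutes: 17 x 60 = 1020
Total: 1020 + 3 = 1023

1023


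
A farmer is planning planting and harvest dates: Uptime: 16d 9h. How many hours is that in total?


Days: 16
Extra hours: 9
Hours per day: 24
Days to hours: 16 x 24 = 384
Total: 384 + 9 = 393

393


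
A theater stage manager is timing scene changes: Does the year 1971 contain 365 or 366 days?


Year: 1971
Check leap year rules:
Divisible by 4? No
1971 is not a leap year
Days: 365

365


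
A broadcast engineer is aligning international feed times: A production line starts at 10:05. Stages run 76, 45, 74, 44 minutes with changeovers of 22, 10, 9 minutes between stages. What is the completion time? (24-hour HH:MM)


Start: 10:05 = 605 min from midnight
  after task 1 (76 min): 11:21
  after break (22 min): 11:43
  after task 2 (45 min): 12:28
  after break (10 min): 12:38
  after task 3 (74 min): 13:52
  after break (9 min): 14:01
  after task 4 (44 min): 14:45
Total elapsed: 280 minutes
End time: 14:45

14:45


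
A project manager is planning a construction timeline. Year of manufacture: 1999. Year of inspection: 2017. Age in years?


Birth year: 1999
Current year: 2017
Age = current year - birth year
Age = 2017 - 1999 = 18

18


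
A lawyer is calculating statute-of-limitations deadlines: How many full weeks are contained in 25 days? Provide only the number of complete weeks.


Total days: 25
Days per week: 7
Division: 25 / 7 = 3 remainder 4
Complete weeks: 3
Remaining days: 4

3


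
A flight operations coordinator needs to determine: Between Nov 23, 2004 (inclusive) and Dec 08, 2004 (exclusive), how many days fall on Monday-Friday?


Start: 2004-11-23 (Tuesday)
End (exclusive): 2004-12-08 (Wednesday)
Total calendar days: 15
Full weeks: 15 // 7 = 2 -> 10 weekdays
Remaining 1 days starting on Tuesday:
  Tue(w) -> 1 weekdays
Total business days: 10 + 1 = 11

11


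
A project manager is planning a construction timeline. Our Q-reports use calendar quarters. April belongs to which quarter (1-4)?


Month: April (month 4)
Q1: January-March (months 1-3)
Q2: April-June (months 4-6)
Q3: July-September (months 7-9)
Q4: October-December (months 10-12)
Month 4 falls in Q2

2


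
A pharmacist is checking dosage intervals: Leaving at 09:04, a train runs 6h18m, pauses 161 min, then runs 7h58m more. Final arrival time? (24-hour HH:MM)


Depart: 09:04
Leg 1: +378 min -> 15:22
Layover: +161 min -> 18:03
Leg 2: +478 min -> 02:01
Total travel: 1017 minutes = 16h 57m
Arrival: 02:01

02:01


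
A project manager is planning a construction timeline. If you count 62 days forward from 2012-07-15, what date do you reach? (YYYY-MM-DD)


Start: 2012-07-15
Adding 62 days
Days remaining in July: 16
After July: 46 days still to add
August 2012: 31 days, 15 remaining
September 2012 has 30 days, need 15
Result: 2012-09-15

2012-09-15


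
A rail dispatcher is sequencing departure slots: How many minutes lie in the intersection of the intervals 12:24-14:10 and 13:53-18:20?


Interval A: [744, 850] minutes from midnight
Interval B: [833, 1100] minutes from midnight
Overlap start = max(744, 833) = 833
Overlap end = min(850, 1100) = 850
Overlap = 850 - 833 = 17 minutes

17


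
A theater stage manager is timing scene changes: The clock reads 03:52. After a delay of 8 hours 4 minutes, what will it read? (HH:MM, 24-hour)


Start time: 03:52
Adding: 8 hours 4 minutes
Minutes: 52 + 4 = 56
Hours: 3 + 8 + 0 = 11
Result: 11:56

11:56


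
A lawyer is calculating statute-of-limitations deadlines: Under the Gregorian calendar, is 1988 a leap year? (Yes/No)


Year: 1988
Divisible by 4? 1988 / 4 = 497.0 -> Yes
Divisible by 100? 1988 / 100 = 19.88 -> No
Divisible by 4 but not 100, so it IS a leap year

Yes


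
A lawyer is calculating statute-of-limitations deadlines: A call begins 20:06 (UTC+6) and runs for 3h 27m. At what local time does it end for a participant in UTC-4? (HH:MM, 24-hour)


Start: 20:06 in UTC+6
Step 1 - add duration:
  minutes: 6 + 27 = 33
  hours: 20 + 3 + 0 = 23
  end in UTC+6: 23:33
Step 2 - convert UTC+6 -> UTC-4:
  offset difference: -4 - (6) = -10 hours
  23 + (-10) = 13 -> mod 24 = 13
Result: 13:33 in UTC-4

13:33


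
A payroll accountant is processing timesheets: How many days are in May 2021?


Month: May
Year: 2021
May is a 31-day month
Total: 31 days

31


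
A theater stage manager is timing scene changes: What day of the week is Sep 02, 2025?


Date: 2025-09-02
January 1, 2025 is a Wednesday
Day of year: 245
Offset from Jan 1: 244 days
244 mod 7 = 6
Result: Tuesday

Tuesday


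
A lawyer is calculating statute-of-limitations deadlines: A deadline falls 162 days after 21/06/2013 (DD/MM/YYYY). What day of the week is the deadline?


Start: 2013-06-21 (Friday)
Step 1 - find target date: add 162 days
  2013-06-21 + 162 days = 2013-11-30
Step 2 - day of week:
  162 mod 7 = 1
  Friday + 1 days -> Saturday
Result: Saturday (2013-11-30)

Saturday


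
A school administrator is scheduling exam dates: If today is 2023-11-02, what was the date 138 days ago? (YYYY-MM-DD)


Start: 2023-11-02
Subtracting 138 days
Days already passed in November: 2
After going back through November: 136 more days to subtract
October 2023: 31 days, 105 remaining
September 2023: 30 days, 75 remaining
August 2023: 31 days, 44 remaining
July 2023: 31 days, 13 remaining
Result: 2023-06-17

2023-06-17


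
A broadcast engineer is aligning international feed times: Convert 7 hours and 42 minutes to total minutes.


Hours: 7
Minutes: 42
Convert hours to minutes: 7 x 60 = 420
Add remaining minutes: 420 + 42 = 462

462


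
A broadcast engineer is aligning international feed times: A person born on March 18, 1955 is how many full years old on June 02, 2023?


Birth: 1955-03-18
Reference: 2023-06-02
Year difference: 2023 - 1955 = 68
Has birthday (03-18) occurred by 06-02? Yes
Age in full years: 68

68


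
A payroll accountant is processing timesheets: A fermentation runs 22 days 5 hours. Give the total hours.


Days: 22
Extra hours: 5
Hours per day: 24
Days to hours: 22 x 24 = 528
Total: 528 + 5 = 533

533


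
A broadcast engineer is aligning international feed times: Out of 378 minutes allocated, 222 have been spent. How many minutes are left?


Total budget: 378 minutes
Time used: 222 minutes
Remaining: 378 - 222 = 156 minutes
Percent used: 58.7%
Percent remaining: 41.3%

156


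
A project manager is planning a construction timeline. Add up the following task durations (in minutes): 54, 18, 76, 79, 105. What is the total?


Durations: 54, 18, 76, 79, 105
Running sum: 54
+ 18 = 72
+ 76 = 148
+ 79 = 227
+ 105 = 332
Total duration: 332 minutes
That is 5 hours and 32 minutes

332


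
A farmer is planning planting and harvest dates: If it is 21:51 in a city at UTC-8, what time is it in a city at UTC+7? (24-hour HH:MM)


Local time: 21:51 at UTC-8 (offset -8h)
Target zone: UTC+7 (offset 7h)
Difference: 7 - (-8) = 15 hours
Calculation: 21 + (15) = 36
Wraparound: (36) mod 24 = 12
Result: 12:51

12:51


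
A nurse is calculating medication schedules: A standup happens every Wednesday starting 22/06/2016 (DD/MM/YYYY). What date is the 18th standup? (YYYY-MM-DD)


First occurrence: 2016-06-22 (occurrence 1)
Each occurrence is 7 days after the previous.
Occurrence 18 is 17 weeks after the first.
17 weeks = 119 days
2016-06-22 + 119 days = 2016-10-19

2016-10-19


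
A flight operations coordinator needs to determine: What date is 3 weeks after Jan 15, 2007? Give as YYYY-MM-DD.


Start: 2007-01-15
Weeks to add: 3
Convert to days: 3 x 7 = 21 days
Add 21 days to 2007-01-15
Result: 2007-02-05

2007-02-05


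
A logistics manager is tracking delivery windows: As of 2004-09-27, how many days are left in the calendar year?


Start: September 27, 2004
End: December 31, 2004
Days left in September: 3
October: 31
November: 30
December: 31
Sum of remaining months: 92
Total: 3 + 92 = 95

95


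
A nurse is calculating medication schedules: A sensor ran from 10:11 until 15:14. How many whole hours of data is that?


Start: 10:11
End: 15:14
Hour difference: 15 - 10 = 5 hours
Minute difference: 14 - 11 = 3 minutes
Total minutes: 303
Complete hours: 303 / 60 = 5 (remainder 3)

5


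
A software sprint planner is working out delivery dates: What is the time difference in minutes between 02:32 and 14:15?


Start time: 02:32 = 152 minutes from midnight
End time: 14:15 = 855 minutes from midnight
Difference: 855 - 152 = 703 minutes
That is 11 hours and 43 minutes

703


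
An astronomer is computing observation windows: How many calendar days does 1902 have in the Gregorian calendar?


Year: 1902
Check leap year rules:
Divisible by 4? No
1902 is not a leap year
Days: 365

365


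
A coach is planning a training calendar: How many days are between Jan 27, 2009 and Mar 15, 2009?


Start date: 2009-01-27
End date: 2009-03-15
Jan 2009: +5 days
Feb 2009: +28 days
Mar 2009: +14 days
Total: 47 days

47


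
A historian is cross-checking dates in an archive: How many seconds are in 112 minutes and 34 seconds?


Minutes: 112
Extra seconds: 34
Seconds per minute: 60
Minutes to seconds: 112 x 60 = 6720
Total: 6720 + 34 = 6754

6754


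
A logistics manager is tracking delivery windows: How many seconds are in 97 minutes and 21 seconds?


Minutes: 97
Seconds: 21
Convert minutes to seconds: 97 x 60 = 5820
Add remaining seconds: 5820 + 21 = 5841

5841


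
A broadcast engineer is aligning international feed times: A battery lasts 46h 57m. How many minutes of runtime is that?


Hours: 46
Extra minutes: 57
Minutes per hour: 60
Hours to minutes: 46 x 60 = 2760
Total: 2760 + 57 = 2817

2817


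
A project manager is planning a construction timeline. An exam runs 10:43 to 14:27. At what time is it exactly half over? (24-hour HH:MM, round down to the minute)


Start time: 10:43 = 643 minutes from midnight
End time: 14:27 = 867 minutes from midnight
Sum: 643 + 867 = 1510
Midpoint: 1510 / 2 = 755 minutes
Convert: 755 / 60 = 12 hours, 35 minutes
Result: 12:35

12:35


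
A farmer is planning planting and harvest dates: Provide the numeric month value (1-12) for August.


Calendar month order:
7. July
8. August <--
9. September
August is month number 8

8


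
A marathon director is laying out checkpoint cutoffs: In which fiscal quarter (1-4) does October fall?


Month: October (month 10)
Q1: January-March (months 1-3)
Q2: April-June (months 4-6)
Q3: July-September (months 7-9)
Q4: October-December (months 10-12)
Month 10 falls in Q4

4


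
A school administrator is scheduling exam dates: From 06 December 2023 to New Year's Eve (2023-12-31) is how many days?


Start: December 06, 2023
End: December 31, 2023
Days left in December: 25
Total: 25 days

25


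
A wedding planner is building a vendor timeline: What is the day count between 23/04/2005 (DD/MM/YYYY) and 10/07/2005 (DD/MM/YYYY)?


Start date: 2005-04-23
End date: 2005-07-10
Apr 2005: +8 days
May 2005: +31 days
Jun 2005: +30 days
Jul 2005: +9 days
Total: 78 days

78


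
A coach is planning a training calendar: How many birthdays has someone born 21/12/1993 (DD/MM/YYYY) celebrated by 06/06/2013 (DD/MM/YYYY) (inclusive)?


Birth: 1993-12-21
Reference: 2013-06-06
Year difference: 2013 - 1993 = 20
Has birthday (12-21) occurred by 06-06? No
Birthday not yet reached this year -> subtract 1
Age in full years: 19

19


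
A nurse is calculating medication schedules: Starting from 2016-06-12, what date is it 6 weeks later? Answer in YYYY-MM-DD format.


Start: 2016-06-12
Weeks to add: 6
Convert to days: 6 x 7 = 42 days
Add 42 days to 2016-06-12
Result: 2016-07-24

2016-07-24


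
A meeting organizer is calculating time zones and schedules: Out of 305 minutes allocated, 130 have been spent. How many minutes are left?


Total budget: 305 minutes
Time used: 130 minutes
Remaining: 305 - 130 = 175 minutes
Percent used: 42.6%
Percent remaining: 57.4%

175


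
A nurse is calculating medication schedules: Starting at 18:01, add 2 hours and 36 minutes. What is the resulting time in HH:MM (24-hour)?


Start time: 18:01
Adding: 2 hours 36 minutes
Minutes: 1 + 36 = 37
Hours: 18 + 2 + 0 = 20
Result: 20:37

20:37


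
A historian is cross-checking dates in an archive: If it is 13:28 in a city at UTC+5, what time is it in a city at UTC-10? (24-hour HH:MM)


Local time: 13:28 at UTC+5 (offset 5h)
Target zone: UTC-10 (offset -10h)
Difference: -10 - (5) = -15 hours
Calculation: 13 + (-15) = -2
Wraparound: (-2) mod 24 = 22
Result: 22:28

22:28


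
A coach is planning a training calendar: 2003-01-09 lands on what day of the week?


Date: 2003-01-09
January 1, 2003 is a Wednesday
Day of year: 9
Offset from Jan 1: 8 days
8 mod 7 = 1
Result: Thursday

Thursday


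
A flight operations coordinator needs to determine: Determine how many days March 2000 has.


Month: March
Year: 2000
March is a 31-day month
Total: 31 days

31


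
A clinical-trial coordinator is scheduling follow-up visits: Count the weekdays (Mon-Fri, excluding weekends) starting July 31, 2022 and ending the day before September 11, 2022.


Start: 2022-07-31 (Sunday)
End (exclusive): 2022-09-11 (Sunday)
Total calendar days: 42
Full weeks: 42 // 7 = 6 -> 30 weekdays
Remaining 0 days starting on Sunday:
Total business days: 30 + 0 = 30

30


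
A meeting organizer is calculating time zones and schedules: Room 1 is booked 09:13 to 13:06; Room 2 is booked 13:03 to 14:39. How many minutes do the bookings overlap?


Interval A: [553, 786] minutes from midnight
Interval B: [783, 879] minutes from midnight
Overlap start = max(553, 783) = 783
Overlap end = min(786, 879) = 786
Overlap = 786 - 783 = 3 minutes

3


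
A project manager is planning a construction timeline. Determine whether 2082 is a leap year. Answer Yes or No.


Year: 2082
Divisible by 4? 2082 / 4 = 520.5 -> No
Not divisible by 4, so NOT a leap year

No


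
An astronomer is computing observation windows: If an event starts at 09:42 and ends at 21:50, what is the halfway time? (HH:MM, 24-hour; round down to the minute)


Start time: 09:42 = 582 minutes from midnight
End time: 21:50 = 1310 minutes from midnight
Sum: 582 + 1310 = 1892
Midpoint: 1892 / 2 = 946 minutes
Convert: 946 / 60 = 15 hours, 46 minutes
Result: 15:46

15:46


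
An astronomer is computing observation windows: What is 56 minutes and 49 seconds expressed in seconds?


Minutes: 56
Extra seconds: 49
Seconds per minute: 60
Minutes to seconds: 56 x 60 = 3360
Total: 3360 + 49 = 3409

3409


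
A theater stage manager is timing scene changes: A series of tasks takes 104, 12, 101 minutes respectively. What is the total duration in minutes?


Durations: 104, 12, 101
Running sum: 104
+ 12 = 116
+ 101 = 217
Total duration: 217 minutes
That is 3 hours and 37 minutes

217


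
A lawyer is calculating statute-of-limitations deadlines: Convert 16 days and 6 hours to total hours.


Days: 16
Extra hours: 6
Hours per day: 24
Days to hours: 16 x 24 = 384
Total: 384 + 6 = 390

390


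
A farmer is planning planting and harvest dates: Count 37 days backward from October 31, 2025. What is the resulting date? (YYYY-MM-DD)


Start: 2025-10-31
Subtracting 37 days
Days already passed in October: 31
After going back through October: 6 more days to subtract
September 2025 has 30 days, need 6
Result: 2025-09-24

2025-09-24


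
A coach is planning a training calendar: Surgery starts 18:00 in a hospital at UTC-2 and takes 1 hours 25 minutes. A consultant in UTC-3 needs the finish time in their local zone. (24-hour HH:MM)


Start: 18:00 in UTC-2
Step 1 - add duration:
  minutes: 0 + 25 = 25
  hours: 18 + 1 + 0 = 19
  end in UTC-2: 19:25
Step 2 - convert UTC-2 -> UTC-3:
  offset difference: -3 - (-2) = -1 hours
  19 + (-1) = 18 -> mod 24 = 18
Result: 18:25 in UTC-3

18:25


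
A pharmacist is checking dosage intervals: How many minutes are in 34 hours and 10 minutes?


Hours: 34
Extra minutes: 10
Minutes per hour: 60
Hours to minutes: 34 x 60 = 2040
Total: 2040 + 10 = 2050

2050


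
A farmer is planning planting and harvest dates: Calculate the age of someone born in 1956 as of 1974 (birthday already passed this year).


Birth year: 1956
Current year: 1974
Age = current year - birth year
Age = 1974 - 1956 = 18

18


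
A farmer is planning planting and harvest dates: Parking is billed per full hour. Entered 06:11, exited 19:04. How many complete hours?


Start: 06:11
End: 19:04
Hour difference: 19 - 6 = 13 hours
Minute difference: 4 - 11 = -7 minutes
Total minutes: 773
Complete hours: 773 / 60 = 12 (remainder 53)

12


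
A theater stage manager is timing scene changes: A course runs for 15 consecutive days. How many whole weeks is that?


Total days: 15
Days per week: 7
Division: 15 / 7 = 2 remainder 1
Complete weeks: 2
Remaining days: 1

2


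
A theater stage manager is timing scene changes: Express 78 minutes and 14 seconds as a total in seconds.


Minutes: 78
Seconds: 14
Convert minutes to seconds: 78 x 60 = 4680
Add remaining seconds: 4680 + 14 = 4694

4694


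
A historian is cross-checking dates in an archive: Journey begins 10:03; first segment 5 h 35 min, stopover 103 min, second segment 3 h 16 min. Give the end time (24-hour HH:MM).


Depart: 10:03
Leg 1: +335 min -> 15:38
Layover: +103 min -> 17:21
Leg 2: +196 min -> 20:37
Total travel: 634 minutes = 10h 34m
Arrival: 20:37

20:37


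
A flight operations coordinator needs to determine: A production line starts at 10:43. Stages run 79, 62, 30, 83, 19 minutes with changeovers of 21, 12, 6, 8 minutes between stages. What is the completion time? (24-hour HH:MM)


Start: 10:43 = 643 min from midnight
  after task 1 (79 min): 12:02
  after break (21 min): 12:23
  after task 2 (62 min): 13:25
  after break (12 min): 13:37
  after task 3 (30 min): 14:07
  after break (6 min): 14:13
  after task 4 (83 min): 15:36
  after break (8 min): 15:44
  after task 5 (19 min): 16:03
Total elapsed: 320 minutes
End time: 16:03

16:03


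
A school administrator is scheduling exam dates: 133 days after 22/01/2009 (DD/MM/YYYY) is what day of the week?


Start: 2009-01-22 (Thursday)
Step 1 - find target date: add 133 days
  2009-01-22 + 133 days = 2009-06-04
Step 2 - day of week:
  133 mod 7 = 0
  Thursday + 0 days -> Thursday
Result: Thursday (2009-06-04)

Thursday


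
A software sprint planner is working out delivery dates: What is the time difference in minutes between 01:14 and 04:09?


Start time: 01:14 = 74 minutes from midnight
End time: 04:09 = 249 minutes from midnight
Difference: 249 - 74 = 175 minutes
That is 2 hours and 55 minutes

175


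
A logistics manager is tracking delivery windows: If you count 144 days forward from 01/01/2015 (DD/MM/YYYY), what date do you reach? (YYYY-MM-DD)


Start: 2015-01-01
Adding 144 days
Days remaining in January: 30
After January: 114 days still to add
February 2015: 28 days, 86 remaining
March 2015: 31 days, 55 remaining
April 2015: 30 days, 25 remaining
May 2015 has 31 days, need 25
Result: 2015-05-25

2015-05-25


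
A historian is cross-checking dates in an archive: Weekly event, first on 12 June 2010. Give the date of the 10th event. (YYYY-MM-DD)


First occurrence: 2010-06-12 (occurrence 1)
Each occurrence is 7 days after the previous.
Occurrence 10 is 9 weeks after the first.
9 weeks = 63 days
2010-06-12 + 63 days = 2010-08-14

2010-08-14


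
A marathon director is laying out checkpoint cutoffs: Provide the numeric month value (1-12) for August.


Calendar month order:
7. July
8. August <--
9. September
August is month number 8

8


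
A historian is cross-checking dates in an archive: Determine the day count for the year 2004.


Year: 2004
Check leap year rules:
Divisible by 4? Yes
Divisible by 100? No
2004 is a leap year
Days: 366

366


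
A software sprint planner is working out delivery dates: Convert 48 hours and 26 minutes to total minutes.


Hours: 48
Minutes: 26
Convert hours to minutes: 48 x 60 = 2880
Add remaining minutes: 2880 + 26 = 2906

2906


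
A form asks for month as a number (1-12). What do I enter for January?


Calendar month order:
1. January <--
2. February
January is month number 1

1


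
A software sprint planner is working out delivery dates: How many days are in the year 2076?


Year: 2076
Check leap year rules:
Divisible by 4? Yes
Divisible by 100? No
2076 is a leap year
Days: 366

366


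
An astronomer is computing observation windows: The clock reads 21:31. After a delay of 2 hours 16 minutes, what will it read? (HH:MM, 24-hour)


Start time: 21:31
Adding: 2 hours 16 minutes
Minutes: 31 + 16 = 47
Hours: 21 + 2 + 0 = 23
Result: 23:47

23:47


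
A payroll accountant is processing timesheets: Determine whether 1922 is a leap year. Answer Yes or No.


Year: 1922
Divisible by 4? 1922 / 4 = 480.5 -> No
Not divisible by 4, so NOT a leap year

No


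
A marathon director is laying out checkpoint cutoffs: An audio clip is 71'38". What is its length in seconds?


Minutes: 71
Seconds: 38
Convert minutes to seconds: 71 x 60 = 4260
Add remaining seconds: 4260 + 38 = 4298

4298


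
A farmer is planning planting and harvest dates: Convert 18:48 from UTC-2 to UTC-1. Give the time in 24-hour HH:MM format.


Local time: 18:48 at UTC-2 (offset -2h)
Target zone: UTC-1 (offset -1h)
Difference: -1 - (-2) = 1 hours
Calculation: 18 + (1) = 19
Result: 19:48

19:48


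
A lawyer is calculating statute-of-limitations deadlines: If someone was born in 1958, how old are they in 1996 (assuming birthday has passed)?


Birth year: 1958
Current year: 1996
Age = current year - birth year
Age = 1996 - 1958 = 38

38


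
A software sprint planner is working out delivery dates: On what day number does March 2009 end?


Month: March
Year: 2009
March is a 31-day month
Total: 31 days

31


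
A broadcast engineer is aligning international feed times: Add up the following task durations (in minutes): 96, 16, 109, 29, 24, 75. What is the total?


Durations: 96, 16, 109, 29, 24, 75
Running sum: 96
+ 16 = 112
+ 109 = 221
+ 29 = 250
+ 24 = 274
+ 75 = 349
Total duration: 349 minutes
That is 5 hours and 49 minutes

349


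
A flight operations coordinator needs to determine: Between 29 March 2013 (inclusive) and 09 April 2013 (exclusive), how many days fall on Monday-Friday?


Start: 2013-03-29 (Friday)
End (exclusive): 2013-04-09 (Tuesday)
Total calendar days: 11
Full weeks: 11 // 7 = 1 -> 5 weekdays
Remaining 4 days starting on Friday:
  Fri(w), Sat(-), Sun(-), Mon(w) -> 2 weekdays
Total business days: 5 + 2 = 7

7


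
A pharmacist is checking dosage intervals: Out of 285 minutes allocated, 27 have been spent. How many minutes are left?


Total budget: 285 minutes
Time used: 27 minutes
Remaining: 285 - 27 = 258 minutes
Percent used: 9.5%
Percent remaining: 90.5%

258


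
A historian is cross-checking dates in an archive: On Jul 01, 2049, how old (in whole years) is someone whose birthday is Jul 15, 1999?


Birth: 1999-07-15
Reference: 2049-07-01
Year difference: 2049 - 1999 = 50
Has birthday (07-15) occurred by 07-01? No
Birthday not yet reached this year -> subtract 1
Age in full years: 49

49


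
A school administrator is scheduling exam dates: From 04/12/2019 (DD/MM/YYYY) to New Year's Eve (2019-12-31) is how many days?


Start: December 04, 2019
End: December 31, 2019
Days left in December: 27
Total: 27 days

27


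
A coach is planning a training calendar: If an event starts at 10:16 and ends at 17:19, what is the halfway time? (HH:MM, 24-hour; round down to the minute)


Start time: 10:16 = 616 minutes from midnight
End time: 17:19 = 1039 minutes from midnight
Sum: 616 + 1039 = 1655
Midpoint: 1655 / 2 = 827 minutes
Convert: 827 / 60 = 13 hours, 47 minutes
Result: 13:47

13:47


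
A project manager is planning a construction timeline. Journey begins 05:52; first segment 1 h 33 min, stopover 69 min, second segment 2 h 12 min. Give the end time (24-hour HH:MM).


Depart: 05:52
Leg 1: +93 min -> 07:25
Layover: +69 min -> 08:34
Leg 2: +132 min -> 10:46
Total travel: 294 minutes = 4h 54m
Arrival: 10:46

10:46


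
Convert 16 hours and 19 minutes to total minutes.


Hours: 16
Extra minutes: 19
Minutes per hour: 60
Hours to minutes: 16 x 60 = 960
Total: 960 + 19 = 979

979


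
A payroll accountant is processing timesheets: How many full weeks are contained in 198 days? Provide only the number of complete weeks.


Total days: 198
Days per week: 7
Division: 198 / 7 = 28 remainder 2
Complete weeks: 28
Remaining days: 2

28


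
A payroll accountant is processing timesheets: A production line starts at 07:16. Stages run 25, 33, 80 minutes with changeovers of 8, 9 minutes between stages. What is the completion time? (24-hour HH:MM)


Start: 07:16 = 436 min from midnight
  after task 1 (25 min): 07:41
  after break (8 min): 07:49
  after task 2 (33 min): 08:22
  after break (9 min): 08:31
  after task 3 (80 min): 09:51
Total elapsed: 155 minutes
End time: 09:51

09:51


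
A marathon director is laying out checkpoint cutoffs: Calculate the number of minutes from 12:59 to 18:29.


Start time: 12:59 = 779 minutes from midnight
End time: 18:29 = 1109 minutes from midnight
Difference: 1109 - 779 = 330 minutes
That is 5 hours and 30 minutes

330


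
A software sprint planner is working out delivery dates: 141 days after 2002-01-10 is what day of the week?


Start: 2002-01-10 (Thursday)
Step 1 - find target date: add 141 days
  2002-01-10 + 141 days = 2002-05-31
Step 2 - day of week:
  141 mod 7 = 1
  Thursday + 1 days -> Friday
Result: Friday (2002-05-31)

Friday


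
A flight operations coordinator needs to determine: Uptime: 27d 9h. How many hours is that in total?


Days: 27
Extra hours: 9
Hours per day: 24
Days to hours: 27 x 24 = 648
Total: 648 + 9 = 657

657


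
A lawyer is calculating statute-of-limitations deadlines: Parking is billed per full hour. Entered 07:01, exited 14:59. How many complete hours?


Start: 07:01
End: 14:59
Hour difference: 14 - 7 = 7 hours
Minute difference: 59 - 1 = 58 minutes
Total minutes: 478
Complete hours: 478 / 60 = 7 (remainder 58)

7


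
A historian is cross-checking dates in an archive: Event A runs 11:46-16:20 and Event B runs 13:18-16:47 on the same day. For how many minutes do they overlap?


Interval A: [706, 980] minutes from midnight
Interval B: [798, 1007] minutes from midnight
Overlap start = max(706, 798) = 798
Overlap end = min(980, 1007) = 980
Overlap = 980 - 798 = 182 minutes

182


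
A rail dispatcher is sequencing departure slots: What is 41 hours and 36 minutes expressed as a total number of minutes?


Hours: 41
Minutes: 36
Convert hours to minutes: 41 x 60 = 2460
Add remaining minutes: 2460 + 36 = 2496

2496


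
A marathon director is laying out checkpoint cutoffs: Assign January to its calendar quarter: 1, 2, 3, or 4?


Month: January (month 1)
Q1: January-March (months 1-3)
Q2: April-June (months 4-6)
Q3: July-September (months 7-9)
Q4: October-December (months 10-12)
Month 1 falls in Q1

1


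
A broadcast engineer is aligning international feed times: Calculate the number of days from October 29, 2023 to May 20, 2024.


Start date: 2023-10-29
End date: 2024-05-20
Oct 2023: +3 days
Nov 2023: +30 days
Dec 2023: +31 days
... (5 more months)
Total: 204 days

204


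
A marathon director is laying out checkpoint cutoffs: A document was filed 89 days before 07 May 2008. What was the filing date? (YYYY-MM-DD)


Start: 2008-05-07
Subtracting 89 days
Days already passed in May: 7
After going back through May: 82 more days to subtract
April 2008: 30 days, 52 remaining
March 2008: 31 days, 21 remaining
February 2008 has 29 days, need 21
Result: 2008-02-08

2008-02-08


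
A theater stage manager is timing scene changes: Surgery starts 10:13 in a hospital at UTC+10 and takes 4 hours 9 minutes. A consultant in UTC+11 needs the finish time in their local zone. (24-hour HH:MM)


Start: 10:13 in UTC+10
Step 1 - add duration:
  minutes: 13 + 9 = 22
  hours: 10 + 4 + 0 = 14
  end in UTC+10: 14:22
Step 2 - convert UTC+10 -> UTC+11:
  offset difference: 11 - (10) = 1 hours
  14 + (1) = 15 -> mod 24 = 15
Result: 15:22 in UTC+11

15:22


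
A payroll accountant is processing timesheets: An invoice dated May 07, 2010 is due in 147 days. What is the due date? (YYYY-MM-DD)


Start: 2010-05-07
Adding 147 days
Days remaining in May: 24
After May: 123 days still to add
June 2010: 30 days, 93 remaining
July 2010: 31 days, 62 remaining
August 2010: 31 days, 31 remaining
September 2010: 30 days, 1 remaining
Result: 2010-10-01

2010-10-01


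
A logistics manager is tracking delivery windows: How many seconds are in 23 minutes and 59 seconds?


Minutes: 23
Extra seconds: 59
Seconds per minute: 60
Minutes to seconds: 23 x 60 = 1380
Total: 1380 + 59 = 1439

1439


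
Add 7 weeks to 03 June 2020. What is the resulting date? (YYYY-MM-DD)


Start: 2020-06-03
Weeks to add: 7
Convert to days: 7 x 7 = 49 days
Add 49 days to 2020-06-03
Result: 2020-07-22

2020-07-22


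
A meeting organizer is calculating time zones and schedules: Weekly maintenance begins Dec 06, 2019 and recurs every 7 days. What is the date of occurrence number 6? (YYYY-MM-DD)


First occurrence: 2019-12-06 (occurrence 1)
Each occurrence is 7 days after the previous.
Occurrence 6 is 5 weeks after the first.
5 weeks = 35 days
2019-12-06 + 35 days = 2020-01-10

2020-01-10


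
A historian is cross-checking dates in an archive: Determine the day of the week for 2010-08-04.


Date: 2010-08-04
January 1, 2010 is a Friday
Day of year: 216
Offset from Jan 1: 215 days
215 mod 7 = 5
Result: Wednesday

Wednesday


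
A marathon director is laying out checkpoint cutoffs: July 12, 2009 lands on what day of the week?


Date: 2009-07-12
January 1, 2009 is a Thursday
Day of year: 193
Offset from Jan 1: 192 days
192 mod 7 = 3
Result: Sunday

Sunday


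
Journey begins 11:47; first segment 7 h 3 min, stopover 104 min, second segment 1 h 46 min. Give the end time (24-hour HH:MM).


Depart: 11:47
Leg 1: +423 min -> 18:50
Layover: +104 min -> 20:34
Leg 2: +106 min -> 22:20
Total travel: 633 minutes = 10h 33m
Arrival: 22:20

22:20


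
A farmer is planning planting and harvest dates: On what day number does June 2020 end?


Month: June
Year: 2020
June is a 30-day month
Total: 30 days

30


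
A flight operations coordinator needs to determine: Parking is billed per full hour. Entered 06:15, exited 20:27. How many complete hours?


Start: 06:15
End: 20:27
Hour difference: 20 - 6 = 14 hours
Minute difference: 27 - 15 = 12 minutes
Total minutes: 852
Complete hours: 852 / 60 = 14 (remainder 12)

14
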